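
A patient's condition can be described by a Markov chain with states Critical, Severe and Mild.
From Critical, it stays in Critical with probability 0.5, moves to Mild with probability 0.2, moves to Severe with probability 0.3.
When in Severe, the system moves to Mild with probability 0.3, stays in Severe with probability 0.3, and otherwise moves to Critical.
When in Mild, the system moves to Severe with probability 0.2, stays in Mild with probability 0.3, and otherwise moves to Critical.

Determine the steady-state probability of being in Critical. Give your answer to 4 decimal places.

0.4725

Let the stationary distribution be π with π = πP and π_1 + π_2 + π_3 = 1.
π_1 = 0.5·π_1 + 0.4·π_2 + 0.5·π_3
π_2 = 0.3·π_1 + 0.3·π_2 + 0.2·π_3
Solving with the normalization constraint gives π = (0.4725, 0.2747, 0.2527).
So the stationary probability of Critical is 0.4725.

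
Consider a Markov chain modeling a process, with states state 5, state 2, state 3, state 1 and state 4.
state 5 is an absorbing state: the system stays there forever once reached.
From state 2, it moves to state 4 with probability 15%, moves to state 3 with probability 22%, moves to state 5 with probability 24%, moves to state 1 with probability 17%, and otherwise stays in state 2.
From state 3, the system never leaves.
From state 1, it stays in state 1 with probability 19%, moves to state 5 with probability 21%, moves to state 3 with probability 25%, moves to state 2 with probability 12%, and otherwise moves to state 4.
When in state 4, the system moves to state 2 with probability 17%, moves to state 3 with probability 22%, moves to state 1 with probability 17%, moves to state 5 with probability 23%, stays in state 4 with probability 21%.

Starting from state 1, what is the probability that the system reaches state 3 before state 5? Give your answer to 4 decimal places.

0.5225

Let h(s) be the probability of absorption at state 3 starting from transient state s. Then h(state 3) = 1 and h(state 5) = 0. By first-step analysis:
h(state 2) = 0.24·0 + 0.22·h(state 2) + 0.22·1 + 0.17·h(state 1) + 0.15·h(state 4)
h(state 1) = 0.21·0 + 0.12·h(state 2) + 0.25·1 + 0.19·h(state 1) + 0.23·h(state 4)
h(state 4) = 0.23·0 + 0.17·h(state 2) + 0.22·1 + 0.17·h(state 1) + 0.21·h(state 4)
Solving: h(state 2) = 0.4914, h(state 1) = 0.5225, h(state 4) = 0.4967.
Starting from state 1, the probability is 0.5225.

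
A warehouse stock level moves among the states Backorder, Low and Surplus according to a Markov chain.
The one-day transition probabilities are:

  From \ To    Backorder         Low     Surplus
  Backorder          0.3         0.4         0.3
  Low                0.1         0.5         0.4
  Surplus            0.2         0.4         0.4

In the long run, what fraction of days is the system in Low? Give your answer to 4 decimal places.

0.4444

Let the stationary distribution be π with π = πP and π_1 + π_2 + π_3 = 1.
π_1 = 0.3·π_1 + 0.1·π_2 + 0.2·π_3
π_2 = 0.4·π_1 + 0.5·π_2 + 0.4·π_3
Solving with the normalization constraint gives π = (0.1728, 0.4444, 0.3827).
So the stationary probability of Low is 0.4444.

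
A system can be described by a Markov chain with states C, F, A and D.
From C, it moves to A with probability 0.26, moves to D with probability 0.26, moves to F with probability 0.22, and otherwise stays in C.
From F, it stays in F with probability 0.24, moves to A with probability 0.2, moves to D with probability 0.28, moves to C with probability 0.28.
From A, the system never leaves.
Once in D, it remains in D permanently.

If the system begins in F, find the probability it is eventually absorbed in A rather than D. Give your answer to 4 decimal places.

Let h(s) be the probability of absorption at A starting from transient state s. Then h(A) = 1 and h(D) = 0. By first-step analysis:
h(C) = 0.26·h(C) + 0.22·h(F) + 0.26·1 + 0.26·0
h(F) = 0.28·h(C) + 0.24·h(F) + 0.2·1 + 0.28·0
Solving: h(C) = 0.4824, h(F) = 0.4409.
Starting from F, the probability is 0.4409.

0.4409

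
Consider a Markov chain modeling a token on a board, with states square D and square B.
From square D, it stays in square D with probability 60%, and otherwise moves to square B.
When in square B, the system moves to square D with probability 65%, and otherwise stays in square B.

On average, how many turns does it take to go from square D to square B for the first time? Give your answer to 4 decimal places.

2.5000

Let t(s) be the expected number of turns to first reach square B from state s, with t(square B) = 0. Conditioning on the first turn:
t(square D) = 1 + 0.6·t(square D)
Solving: t(square D) = 2.5000.
Expected turns from square D to square B: 2.5000.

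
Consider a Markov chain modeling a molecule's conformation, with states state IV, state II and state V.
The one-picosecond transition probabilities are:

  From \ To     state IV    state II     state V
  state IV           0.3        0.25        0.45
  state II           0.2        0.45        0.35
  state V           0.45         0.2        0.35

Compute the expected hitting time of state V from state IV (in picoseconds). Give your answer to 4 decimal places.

2.3881

Let t(s) be the expected number of picoseconds to first reach state V from state s, with t(state V) = 0. Conditioning on the first picosecond:
t(state IV) = 1 + 0.3·t(state IV) + 0.25·t(state II)
t(state II) = 1 + 0.2·t(state IV) + 0.45·t(state II)
Solving: t(state IV) = 2.3881, t(state II) = 2.6866.
Expected picoseconds from state IV to state V: 2.3881.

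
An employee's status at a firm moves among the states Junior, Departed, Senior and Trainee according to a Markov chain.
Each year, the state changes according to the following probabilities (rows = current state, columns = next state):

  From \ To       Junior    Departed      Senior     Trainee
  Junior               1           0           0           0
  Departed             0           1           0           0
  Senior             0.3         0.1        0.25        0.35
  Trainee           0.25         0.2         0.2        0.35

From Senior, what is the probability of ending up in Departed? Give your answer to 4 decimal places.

0.3234

Let h(s) be the probability of absorption at Departed starting from transient state s. Then h(Departed) = 1 and h(Junior) = 0. By first-step analysis:
h(Senior) = 0.3·0 + 0.1·1 + 0.25·h(Senior) + 0.35·h(Trainee)
h(Trainee) = 0.25·0 + 0.2·1 + 0.2·h(Senior) + 0.35·h(Trainee)
Solving: h(Senior) = 0.3234, h(Trainee) = 0.4072.
Starting from Senior, the probability is 0.3234.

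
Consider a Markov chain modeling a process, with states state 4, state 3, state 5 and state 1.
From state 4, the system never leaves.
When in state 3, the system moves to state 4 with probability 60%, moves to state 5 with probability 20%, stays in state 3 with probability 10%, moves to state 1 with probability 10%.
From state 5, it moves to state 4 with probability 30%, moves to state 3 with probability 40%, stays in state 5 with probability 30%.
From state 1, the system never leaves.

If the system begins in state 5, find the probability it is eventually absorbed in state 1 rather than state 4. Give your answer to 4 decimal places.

Let h(s) be the probability of absorption at state 1 starting from transient state s. Then h(state 1) = 1 and h(state 4) = 0. By first-step analysis:
h(state 3) = 0.6·0 + 0.1·h(state 3) + 0.2·h(state 5) + 0.1·1
h(state 5) = 0.3·0 + 0.4·h(state 3) + 0.3·h(state 5)
Solving: h(state 3) = 0.1273, h(state 5) = 0.0727.
Starting from state 5, the probability is 0.0727.

0.0727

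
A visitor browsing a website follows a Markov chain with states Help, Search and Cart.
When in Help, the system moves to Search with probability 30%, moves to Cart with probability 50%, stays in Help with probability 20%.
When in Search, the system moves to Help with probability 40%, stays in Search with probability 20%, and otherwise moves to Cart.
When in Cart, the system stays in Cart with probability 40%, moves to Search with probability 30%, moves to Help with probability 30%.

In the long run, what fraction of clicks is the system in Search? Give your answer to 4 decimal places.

0.2727

Let the stationary distribution be π with π = πP and π_1 + π_2 + π_3 = 1.
π_1 = 0.2·π_1 + 0.4·π_2 + 0.3·π_3
π_2 = 0.3·π_1 + 0.2·π_2 + 0.3·π_3
Solving with the normalization constraint gives π = (0.2975, 0.2727, 0.4298).
So the stationary probability of Search is 0.2727.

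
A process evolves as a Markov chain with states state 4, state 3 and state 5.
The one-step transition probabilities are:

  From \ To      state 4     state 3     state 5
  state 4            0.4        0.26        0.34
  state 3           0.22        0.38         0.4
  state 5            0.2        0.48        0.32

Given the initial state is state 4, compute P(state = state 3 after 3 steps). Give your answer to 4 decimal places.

0.3807

Propagate the distribution vector 3 steps from state 4.
After 0 steps: (1.0000, 0.0000, 0.0000)
After 1 step: (0.4000, 0.2600, 0.3400)
After 2 steps: (0.2852, 0.3660, 0.3488)
After 3 steps: (0.2644, 0.3807, 0.3550)
P(in state 3 after 3 steps) = 0.3807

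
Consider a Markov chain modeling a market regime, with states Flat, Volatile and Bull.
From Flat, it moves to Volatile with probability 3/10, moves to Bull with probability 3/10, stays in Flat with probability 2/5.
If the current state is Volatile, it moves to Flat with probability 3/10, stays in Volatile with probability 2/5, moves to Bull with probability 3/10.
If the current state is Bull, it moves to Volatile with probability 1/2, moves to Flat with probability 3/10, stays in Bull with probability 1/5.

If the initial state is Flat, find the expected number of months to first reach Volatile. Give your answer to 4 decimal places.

Let t(s) be the expected number of months to first reach Volatile from state s, with t(Volatile) = 0. Conditioning on the first month:
t(Flat) = 1 + 0.4·t(Flat) + 0.3·t(Bull)
t(Bull) = 1 + 0.3·t(Flat) + 0.2·t(Bull)
Solving: t(Flat) = 2.8205, t(Bull) = 2.3077.
Expected months from Flat to Volatile: 2.8205.

2.8205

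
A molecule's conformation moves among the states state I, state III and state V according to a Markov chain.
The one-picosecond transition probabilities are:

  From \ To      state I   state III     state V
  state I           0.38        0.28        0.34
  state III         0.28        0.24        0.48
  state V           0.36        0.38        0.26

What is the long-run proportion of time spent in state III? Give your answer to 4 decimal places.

0.3033

Let the stationary distribution be π with π = πP and π_1 + π_2 + π_3 = 1.
π_1 = 0.38·π_1 + 0.28·π_2 + 0.36·π_3
π_2 = 0.28·π_1 + 0.24·π_2 + 0.38·π_3
Solving with the normalization constraint gives π = (0.3426, 0.3033, 0.3541).
So the stationary probability of state III is 0.3033.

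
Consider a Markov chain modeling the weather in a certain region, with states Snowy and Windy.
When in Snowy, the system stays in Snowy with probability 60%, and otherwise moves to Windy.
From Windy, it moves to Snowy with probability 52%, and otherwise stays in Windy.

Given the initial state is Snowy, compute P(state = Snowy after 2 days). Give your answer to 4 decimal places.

Sum over the intermediate state after 1 day:
P = P(Snowy→Snowy)·P(Snowy→Snowy) + P(Snowy→Windy)·P(Windy→Snowy)
  = 0.6×0.6 + 0.4×0.52
  = 0.3600 + 0.2080 = 0.5680

0.5680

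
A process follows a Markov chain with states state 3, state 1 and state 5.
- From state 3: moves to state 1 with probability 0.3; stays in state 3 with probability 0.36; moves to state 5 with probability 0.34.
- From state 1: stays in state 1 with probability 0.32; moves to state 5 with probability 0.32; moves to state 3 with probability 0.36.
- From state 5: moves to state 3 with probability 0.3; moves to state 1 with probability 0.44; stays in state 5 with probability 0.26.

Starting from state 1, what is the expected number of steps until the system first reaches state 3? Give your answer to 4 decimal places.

Let t(s) be the expected number of steps to first reach state 3 from state s, with t(state 3) = 0. Conditioning on the first step:
t(state 1) = 1 + 0.32·t(state 1) + 0.32·t(state 5)
t(state 5) = 1 + 0.44·t(state 1) + 0.26·t(state 5)
Solving: t(state 1) = 2.9249, t(state 5) = 3.0905.
Expected steps from state 1 to state 3: 2.9249.

2.9249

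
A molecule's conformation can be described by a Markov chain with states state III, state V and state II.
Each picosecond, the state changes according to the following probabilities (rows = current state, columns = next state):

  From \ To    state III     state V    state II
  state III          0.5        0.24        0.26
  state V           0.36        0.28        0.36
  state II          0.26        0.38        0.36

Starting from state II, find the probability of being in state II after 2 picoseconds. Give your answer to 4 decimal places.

Sum over the intermediate state after 1 picosecond:
P = P(state II→state III)·P(state III→state II) + P(state II→state V)·P(state V→state II) + P(state II→state II)·P(state II→state II)
  = 0.26×0.26 + 0.38×0.36 + 0.36×0.36
  = 0.0676 + 0.1368 + 0.1296 = 0.3340

0.3340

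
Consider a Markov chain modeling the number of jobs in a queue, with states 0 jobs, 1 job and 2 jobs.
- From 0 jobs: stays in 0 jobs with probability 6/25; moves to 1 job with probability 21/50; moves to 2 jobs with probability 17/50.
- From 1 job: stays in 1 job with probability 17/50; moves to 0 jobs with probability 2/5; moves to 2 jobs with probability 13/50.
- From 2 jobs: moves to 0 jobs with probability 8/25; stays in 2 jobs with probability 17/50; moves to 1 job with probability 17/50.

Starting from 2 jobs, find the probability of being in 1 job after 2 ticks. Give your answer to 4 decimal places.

0.3656

Sum over the intermediate state after 1 tick:
P = P(2 jobs→0 jobs)·P(0 jobs→1 job) + P(2 jobs→1 job)·P(1 job→1 job) + P(2 jobs→2 jobs)·P(2 jobs→1 job)
  = 0.32×0.42 + 0.34×0.34 + 0.34×0.34
  = 0.1344 + 0.1156 + 0.1156 = 0.3656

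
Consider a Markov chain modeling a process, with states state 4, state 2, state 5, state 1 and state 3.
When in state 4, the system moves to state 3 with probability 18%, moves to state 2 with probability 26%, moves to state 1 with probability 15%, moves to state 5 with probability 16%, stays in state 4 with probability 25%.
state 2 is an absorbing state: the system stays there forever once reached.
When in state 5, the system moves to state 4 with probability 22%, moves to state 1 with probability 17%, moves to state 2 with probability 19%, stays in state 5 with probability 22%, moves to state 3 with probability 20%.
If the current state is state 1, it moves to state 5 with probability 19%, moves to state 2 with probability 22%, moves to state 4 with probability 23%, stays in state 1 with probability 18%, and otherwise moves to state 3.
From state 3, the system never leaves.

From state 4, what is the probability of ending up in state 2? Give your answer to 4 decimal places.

0.5681

Let h(s) be the probability of absorption at state 2 starting from transient state s. Then h(state 2) = 1 and h(state 3) = 0. By first-step analysis:
h(state 4) = 0.25·h(state 4) + 0.26·1 + 0.16·h(state 5) + 0.15·h(state 1) + 0.18·0
h(state 5) = 0.22·h(state 4) + 0.19·1 + 0.22·h(state 5) + 0.17·h(state 1) + 0.2·0
h(state 1) = 0.23·h(state 4) + 0.22·1 + 0.19·h(state 5) + 0.18·h(state 1) + 0.18·0
Solving: h(state 4) = 0.5681, h(state 5) = 0.5235, h(state 1) = 0.5489.
Starting from state 4, the probability is 0.5681.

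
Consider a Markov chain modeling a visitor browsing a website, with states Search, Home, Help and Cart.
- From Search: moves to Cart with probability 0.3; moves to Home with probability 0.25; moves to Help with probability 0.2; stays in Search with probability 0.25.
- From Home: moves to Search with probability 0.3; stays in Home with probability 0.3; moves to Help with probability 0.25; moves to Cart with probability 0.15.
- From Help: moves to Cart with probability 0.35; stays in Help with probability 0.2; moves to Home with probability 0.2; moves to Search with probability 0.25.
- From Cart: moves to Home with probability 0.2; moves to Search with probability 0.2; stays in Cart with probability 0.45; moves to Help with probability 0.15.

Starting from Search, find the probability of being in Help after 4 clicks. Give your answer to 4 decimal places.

Propagate the distribution vector 4 clicks from Search.
After 0 clicks: (1.0000, 0.0000, 0.0000, 0.0000)
After 1 click: (0.2500, 0.2500, 0.2000, 0.3000)
After 2 clicks: (0.2475, 0.2375, 0.1975, 0.3175)
After 3 clicks: (0.2460, 0.2361, 0.1960, 0.3219)
After 4 clicks: (0.2457, 0.2359, 0.1957, 0.3227)
P(in Help after 4 clicks) = 0.1957

0.1957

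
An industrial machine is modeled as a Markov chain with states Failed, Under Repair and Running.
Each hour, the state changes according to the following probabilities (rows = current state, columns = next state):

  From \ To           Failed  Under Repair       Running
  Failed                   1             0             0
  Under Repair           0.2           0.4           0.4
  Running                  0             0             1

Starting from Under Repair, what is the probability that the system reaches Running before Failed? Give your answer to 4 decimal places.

Let h(s) be the probability of absorption at Running starting from transient state s. Then h(Running) = 1 and h(Failed) = 0. By first-step analysis:
h(Under Repair) = 0.2·0 + 0.4·h(Under Repair) + 0.4·1
Solving: h(Under Repair) = 0.6667.
Starting from Under Repair, the probability is 0.6667.

0.6667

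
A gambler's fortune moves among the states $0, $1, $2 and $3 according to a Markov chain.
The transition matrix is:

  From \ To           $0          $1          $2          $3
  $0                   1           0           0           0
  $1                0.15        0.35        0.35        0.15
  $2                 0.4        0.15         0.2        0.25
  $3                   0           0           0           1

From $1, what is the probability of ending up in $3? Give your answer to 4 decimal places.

0.4439

Let h(s) be the probability of absorption at $3 starting from transient state s. Then h($3) = 1 and h($0) = 0. By first-step analysis:
h($1) = 0.15·0 + 0.35·h($1) + 0.35·h($2) + 0.15·1
h($2) = 0.4·0 + 0.15·h($1) + 0.2·h($2) + 0.25·1
Solving: h($1) = 0.4439, h($2) = 0.3957.
Starting from $1, the probability is 0.4439.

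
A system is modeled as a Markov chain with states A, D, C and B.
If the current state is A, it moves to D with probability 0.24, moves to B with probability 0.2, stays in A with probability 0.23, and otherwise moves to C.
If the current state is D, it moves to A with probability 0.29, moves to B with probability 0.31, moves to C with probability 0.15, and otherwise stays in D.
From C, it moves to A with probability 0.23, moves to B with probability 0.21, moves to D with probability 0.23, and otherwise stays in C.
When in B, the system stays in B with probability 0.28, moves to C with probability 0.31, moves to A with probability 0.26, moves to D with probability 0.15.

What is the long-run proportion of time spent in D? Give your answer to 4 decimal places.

Let the stationary distribution be π with π = πP and π_1 + π_2 + π_3 + π_4 = 1.
π_1 = 0.23·π_1 + 0.29·π_2 + 0.23·π_3 + 0.26·π_4
π_2 = 0.24·π_1 + 0.25·π_2 + 0.23·π_3 + 0.15·π_4
π_3 = 0.33·π_1 + 0.15·π_2 + 0.33·π_3 + 0.31·π_4
Solving with the normalization constraint gives π = (0.2504, 0.2171, 0.2860, 0.2465).
So the stationary probability of D is 0.2171.

0.2171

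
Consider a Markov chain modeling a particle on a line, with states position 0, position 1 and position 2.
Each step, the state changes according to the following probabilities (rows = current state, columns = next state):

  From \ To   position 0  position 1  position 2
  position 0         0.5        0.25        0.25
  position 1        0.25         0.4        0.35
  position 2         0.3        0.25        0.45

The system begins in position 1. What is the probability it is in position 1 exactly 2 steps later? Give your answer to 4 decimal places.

0.3100

Sum over the intermediate state after 1 step:
P = P(position 1→position 0)·P(position 0→position 1) + P(position 1→position 1)·P(position 1→position 1) + P(position 1→position 2)·P(position 2→position 1)
  = 0.25×0.25 + 0.4×0.4 + 0.35×0.25
  = 0.0625 + 0.1600 + 0.0875 = 0.3100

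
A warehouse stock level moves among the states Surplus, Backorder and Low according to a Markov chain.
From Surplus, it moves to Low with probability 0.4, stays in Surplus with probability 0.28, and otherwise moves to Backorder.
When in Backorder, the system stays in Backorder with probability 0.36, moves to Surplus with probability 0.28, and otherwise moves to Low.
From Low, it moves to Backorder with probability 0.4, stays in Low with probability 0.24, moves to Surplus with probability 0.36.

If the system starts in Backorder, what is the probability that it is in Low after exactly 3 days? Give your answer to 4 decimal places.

Propagate the distribution vector 3 days from Backorder.
After 0 days: (0.0000, 1.0000, 0.0000)
After 1 day: (0.2800, 0.3600, 0.3600)
After 2 days: (0.3088, 0.3632, 0.3280)
After 3 days: (0.3062, 0.3608, 0.3330)
P(in Low after 3 days) = 0.3330

0.3330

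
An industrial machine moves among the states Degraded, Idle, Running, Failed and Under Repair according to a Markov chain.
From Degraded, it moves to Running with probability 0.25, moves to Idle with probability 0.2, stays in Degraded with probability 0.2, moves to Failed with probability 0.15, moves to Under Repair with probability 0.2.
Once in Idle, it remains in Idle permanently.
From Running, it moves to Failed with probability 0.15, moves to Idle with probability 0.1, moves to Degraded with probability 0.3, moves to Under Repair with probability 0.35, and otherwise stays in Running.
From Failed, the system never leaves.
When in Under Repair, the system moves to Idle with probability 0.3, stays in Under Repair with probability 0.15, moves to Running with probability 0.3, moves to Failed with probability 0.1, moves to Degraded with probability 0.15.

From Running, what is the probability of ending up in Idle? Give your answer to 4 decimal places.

0.5626

Let h(s) be the probability of absorption at Idle starting from transient state s. Then h(Idle) = 1 and h(Failed) = 0. By first-step analysis:
h(Degraded) = 0.2·h(Degraded) + 0.2·1 + 0.25·h(Running) + 0.15·0 + 0.2·h(Under Repair)
h(Running) = 0.3·h(Degraded) + 0.1·1 + 0.1·h(Running) + 0.15·0 + 0.35·h(Under Repair)
h(Under Repair) = 0.15·h(Degraded) + 0.3·1 + 0.3·h(Running) + 0.1·0 + 0.15·h(Under Repair)
Solving: h(Degraded) = 0.5897, h(Running) = 0.5626, h(Under Repair) = 0.6556.
Starting from Running, the probability is 0.5626.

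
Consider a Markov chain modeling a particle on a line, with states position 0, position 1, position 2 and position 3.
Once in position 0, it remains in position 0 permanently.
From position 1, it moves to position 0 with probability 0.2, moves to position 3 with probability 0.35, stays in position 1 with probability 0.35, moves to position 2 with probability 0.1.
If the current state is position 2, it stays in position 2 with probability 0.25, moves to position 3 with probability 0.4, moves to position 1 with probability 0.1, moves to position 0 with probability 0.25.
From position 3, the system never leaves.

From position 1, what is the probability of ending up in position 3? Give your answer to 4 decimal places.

0.6335

Let h(s) be the probability of absorption at position 3 starting from transient state s. Then h(position 3) = 1 and h(position 0) = 0. By first-step analysis:
h(position 1) = 0.2·0 + 0.35·h(position 1) + 0.1·h(position 2) + 0.35·1
h(position 2) = 0.25·0 + 0.1·h(position 1) + 0.25·h(position 2) + 0.4·1
Solving: h(position 1) = 0.6335, h(position 2) = 0.6178.
Starting from position 1, the probability is 0.6335.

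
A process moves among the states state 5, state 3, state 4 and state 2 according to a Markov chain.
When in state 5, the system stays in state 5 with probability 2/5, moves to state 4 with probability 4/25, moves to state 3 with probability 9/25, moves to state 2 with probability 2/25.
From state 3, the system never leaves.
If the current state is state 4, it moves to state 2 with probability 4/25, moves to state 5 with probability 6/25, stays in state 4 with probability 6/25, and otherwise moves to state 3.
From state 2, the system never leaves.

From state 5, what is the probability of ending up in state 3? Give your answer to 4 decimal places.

0.7931

Let h(s) be the probability of absorption at state 3 starting from transient state s. Then h(state 3) = 1 and h(state 2) = 0. By first-step analysis:
h(state 5) = 0.4·h(state 5) + 0.36·1 + 0.16·h(state 4) + 0.08·0
h(state 4) = 0.24·h(state 5) + 0.36·1 + 0.24·h(state 4) + 0.16·0
Solving: h(state 5) = 0.7931, h(state 4) = 0.7241.
Starting from state 5, the probability is 0.7931.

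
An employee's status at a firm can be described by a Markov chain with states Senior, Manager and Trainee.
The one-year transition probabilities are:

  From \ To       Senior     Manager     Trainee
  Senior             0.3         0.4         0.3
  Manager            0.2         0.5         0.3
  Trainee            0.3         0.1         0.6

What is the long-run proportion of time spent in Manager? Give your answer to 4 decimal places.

Let the stationary distribution be π with π = πP and π_1 + π_2 + π_3 = 1.
π_1 = 0.3·π_1 + 0.2·π_2 + 0.3·π_3
π_2 = 0.4·π_1 + 0.5·π_2 + 0.1·π_3
Solving with the normalization constraint gives π = (0.2698, 0.3016, 0.4286).
So the stationary probability of Manager is 0.3016.

0.3016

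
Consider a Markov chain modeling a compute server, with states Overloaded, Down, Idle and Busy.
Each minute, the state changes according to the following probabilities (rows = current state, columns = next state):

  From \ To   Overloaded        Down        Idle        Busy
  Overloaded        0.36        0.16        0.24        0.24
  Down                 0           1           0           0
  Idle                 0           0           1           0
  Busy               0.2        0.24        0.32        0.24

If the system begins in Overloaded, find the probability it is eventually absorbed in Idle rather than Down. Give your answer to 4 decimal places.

0.5912

Let h(s) be the probability of absorption at Idle starting from transient state s. Then h(Idle) = 1 and h(Down) = 0. By first-step analysis:
h(Overloaded) = 0.36·h(Overloaded) + 0.16·0 + 0.24·1 + 0.24·h(Busy)
h(Busy) = 0.2·h(Overloaded) + 0.24·0 + 0.32·1 + 0.24·h(Busy)
Solving: h(Overloaded) = 0.5912, h(Busy) = 0.5766.
Starting from Overloaded, the probability is 0.5912.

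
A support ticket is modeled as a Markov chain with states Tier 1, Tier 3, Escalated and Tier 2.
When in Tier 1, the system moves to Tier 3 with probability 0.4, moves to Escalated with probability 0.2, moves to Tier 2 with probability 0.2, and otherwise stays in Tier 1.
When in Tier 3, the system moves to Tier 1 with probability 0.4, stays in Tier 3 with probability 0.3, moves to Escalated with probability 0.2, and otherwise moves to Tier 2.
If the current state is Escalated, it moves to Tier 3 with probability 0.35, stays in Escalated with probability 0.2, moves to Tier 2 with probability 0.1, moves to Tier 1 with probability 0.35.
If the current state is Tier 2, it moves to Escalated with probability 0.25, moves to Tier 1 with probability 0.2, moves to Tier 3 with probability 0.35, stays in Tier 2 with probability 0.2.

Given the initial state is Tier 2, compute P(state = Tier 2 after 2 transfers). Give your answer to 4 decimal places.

Propagate the distribution vector 2 transfers from Tier 2.
After 0 transfers: (0.0000, 0.0000, 0.0000, 1.0000)
After 1 transfer: (0.2000, 0.3500, 0.2500, 0.2000)
After 2 transfers: (0.3075, 0.3425, 0.2100, 0.1400)
P(in Tier 2 after 2 transfers) = 0.1400

0.1400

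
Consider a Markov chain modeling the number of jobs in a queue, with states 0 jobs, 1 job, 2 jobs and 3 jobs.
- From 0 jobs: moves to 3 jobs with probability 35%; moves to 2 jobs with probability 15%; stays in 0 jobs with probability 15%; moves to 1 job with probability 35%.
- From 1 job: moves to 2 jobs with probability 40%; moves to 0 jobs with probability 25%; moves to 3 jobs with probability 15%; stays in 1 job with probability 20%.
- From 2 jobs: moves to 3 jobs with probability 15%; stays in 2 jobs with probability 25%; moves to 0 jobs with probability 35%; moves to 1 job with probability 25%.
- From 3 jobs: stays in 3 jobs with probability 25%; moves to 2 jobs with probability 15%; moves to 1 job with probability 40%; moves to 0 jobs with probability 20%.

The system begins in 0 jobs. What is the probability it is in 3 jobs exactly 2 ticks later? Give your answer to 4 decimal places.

Propagate the distribution vector 2 ticks from 0 jobs.
After 0 ticks: (1.0000, 0.0000, 0.0000, 0.0000)
After 1 tick: (0.1500, 0.3500, 0.1500, 0.3500)
After 2 ticks: (0.2325, 0.3000, 0.2525, 0.2150)
P(in 3 jobs after 2 ticks) = 0.2150

0.2150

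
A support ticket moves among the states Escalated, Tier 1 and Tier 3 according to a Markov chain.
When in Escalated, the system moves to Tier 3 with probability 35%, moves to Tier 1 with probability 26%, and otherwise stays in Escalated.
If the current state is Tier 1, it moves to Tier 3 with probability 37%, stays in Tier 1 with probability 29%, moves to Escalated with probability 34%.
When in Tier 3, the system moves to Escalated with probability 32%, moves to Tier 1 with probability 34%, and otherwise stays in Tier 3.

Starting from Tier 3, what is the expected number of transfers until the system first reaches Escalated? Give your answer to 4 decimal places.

3.0630

Let t(s) be the expected number of transfers to first reach Escalated from state s, with t(Escalated) = 0. Conditioning on the first transfer:
t(Tier 1) = 1 + 0.29·t(Tier 1) + 0.37·t(Tier 3)
t(Tier 3) = 1 + 0.34·t(Tier 1) + 0.34·t(Tier 3)
Solving: t(Tier 1) = 3.0047, t(Tier 3) = 3.0630.
Expected transfers from Tier 3 to Escalated: 3.0630.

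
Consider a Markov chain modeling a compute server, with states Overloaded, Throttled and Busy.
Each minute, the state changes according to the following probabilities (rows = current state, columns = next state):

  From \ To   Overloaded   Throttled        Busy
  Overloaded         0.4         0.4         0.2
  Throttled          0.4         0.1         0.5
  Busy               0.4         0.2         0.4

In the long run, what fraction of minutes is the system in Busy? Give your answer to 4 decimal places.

Let the stationary distribution be π with π = πP and π_1 + π_2 + π_3 = 1.
π_1 = 0.4·π_1 + 0.4·π_2 + 0.4·π_3
π_2 = 0.4·π_1 + 0.1·π_2 + 0.2·π_3
Solving with the normalization constraint gives π = (0.4000, 0.2545, 0.3455).
So the stationary probability of Busy is 0.3455.

0.3455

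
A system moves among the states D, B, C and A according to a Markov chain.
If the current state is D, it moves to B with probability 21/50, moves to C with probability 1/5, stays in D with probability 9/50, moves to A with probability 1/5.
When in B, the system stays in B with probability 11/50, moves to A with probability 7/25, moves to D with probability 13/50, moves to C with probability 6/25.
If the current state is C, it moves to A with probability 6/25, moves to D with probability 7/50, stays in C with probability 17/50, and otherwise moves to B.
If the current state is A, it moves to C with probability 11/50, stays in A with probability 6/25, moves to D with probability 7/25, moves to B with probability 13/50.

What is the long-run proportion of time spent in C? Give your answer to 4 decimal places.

0.2516

Let the stationary distribution be π with π = πP and π_1 + π_2 + π_3 + π_4 = 1.
π_1 = 0.18·π_1 + 0.26·π_2 + 0.14·π_3 + 0.28·π_4
π_2 = 0.42·π_1 + 0.22·π_2 + 0.28·π_3 + 0.26·π_4
π_3 = 0.2·π_1 + 0.24·π_2 + 0.34·π_3 + 0.22·π_4
Solving with the normalization constraint gives π = (0.2173, 0.2883, 0.2516, 0.2428).
So the stationary probability of C is 0.2516.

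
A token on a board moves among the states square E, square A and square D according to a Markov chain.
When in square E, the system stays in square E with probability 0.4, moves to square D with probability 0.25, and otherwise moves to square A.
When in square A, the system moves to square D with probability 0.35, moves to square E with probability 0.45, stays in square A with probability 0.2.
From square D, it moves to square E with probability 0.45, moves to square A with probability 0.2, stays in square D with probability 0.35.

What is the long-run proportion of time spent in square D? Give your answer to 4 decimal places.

0.3071

Let the stationary distribution be π with π = πP and π_1 + π_2 + π_3 = 1.
π_1 = 0.4·π_1 + 0.45·π_2 + 0.45·π_3
π_2 = 0.35·π_1 + 0.2·π_2 + 0.2·π_3
Solving with the normalization constraint gives π = (0.4286, 0.2643, 0.3071).
So the stationary probability of square D is 0.3071.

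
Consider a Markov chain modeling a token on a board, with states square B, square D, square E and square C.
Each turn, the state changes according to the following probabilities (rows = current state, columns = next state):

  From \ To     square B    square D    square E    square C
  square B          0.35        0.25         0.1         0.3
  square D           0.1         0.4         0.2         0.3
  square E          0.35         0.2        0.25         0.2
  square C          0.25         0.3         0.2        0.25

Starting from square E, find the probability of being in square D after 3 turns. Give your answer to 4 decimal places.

0.2960

Propagate the distribution vector 3 turns from square E.
After 0 turns: (0.0000, 0.0000, 1.0000, 0.0000)
After 1 turn: (0.3500, 0.2000, 0.2500, 0.2000)
After 2 turns: (0.2800, 0.2775, 0.1775, 0.2650)
After 3 turns: (0.2541, 0.2960, 0.1809, 0.2690)
P(in square D after 3 turns) = 0.2960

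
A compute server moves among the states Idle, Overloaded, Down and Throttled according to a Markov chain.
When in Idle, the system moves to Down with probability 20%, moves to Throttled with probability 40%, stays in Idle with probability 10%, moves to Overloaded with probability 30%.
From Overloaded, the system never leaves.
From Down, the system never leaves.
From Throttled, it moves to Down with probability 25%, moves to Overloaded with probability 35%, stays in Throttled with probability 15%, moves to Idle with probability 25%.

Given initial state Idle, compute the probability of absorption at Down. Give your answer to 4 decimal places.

Let h(s) be the probability of absorption at Down starting from transient state s. Then h(Down) = 1 and h(Overloaded) = 0. By first-step analysis:
h(Idle) = 0.1·h(Idle) + 0.3·0 + 0.2·1 + 0.4·h(Throttled)
h(Throttled) = 0.25·h(Idle) + 0.35·0 + 0.25·1 + 0.15·h(Throttled)
Solving: h(Idle) = 0.4060, h(Throttled) = 0.4135.
Starting from Idle, the probability is 0.4060.

0.4060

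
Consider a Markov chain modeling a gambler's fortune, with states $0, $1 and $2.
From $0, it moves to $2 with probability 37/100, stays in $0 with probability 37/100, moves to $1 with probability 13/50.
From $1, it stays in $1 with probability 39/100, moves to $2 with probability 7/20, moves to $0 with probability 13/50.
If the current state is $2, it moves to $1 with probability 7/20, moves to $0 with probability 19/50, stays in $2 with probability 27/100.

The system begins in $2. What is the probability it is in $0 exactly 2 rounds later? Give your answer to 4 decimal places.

Sum over the intermediate state after 1 round:
P = P($2→$0)·P($0→$0) + P($2→$1)·P($1→$0) + P($2→$2)·P($2→$0)
  = 0.38×0.37 + 0.35×0.26 + 0.27×0.38
  = 0.1406 + 0.0910 + 0.1026 = 0.3342

0.3342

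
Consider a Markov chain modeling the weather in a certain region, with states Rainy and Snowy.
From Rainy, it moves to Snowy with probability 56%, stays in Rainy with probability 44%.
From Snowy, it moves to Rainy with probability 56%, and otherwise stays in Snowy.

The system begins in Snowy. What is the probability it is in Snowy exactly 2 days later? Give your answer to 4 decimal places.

0.5072

Sum over the intermediate state after 1 day:
P = P(Snowy→Rainy)·P(Rainy→Snowy) + P(Snowy→Snowy)·P(Snowy→Snowy)
  = 0.56×0.56 + 0.44×0.44
  = 0.3136 + 0.1936 = 0.5072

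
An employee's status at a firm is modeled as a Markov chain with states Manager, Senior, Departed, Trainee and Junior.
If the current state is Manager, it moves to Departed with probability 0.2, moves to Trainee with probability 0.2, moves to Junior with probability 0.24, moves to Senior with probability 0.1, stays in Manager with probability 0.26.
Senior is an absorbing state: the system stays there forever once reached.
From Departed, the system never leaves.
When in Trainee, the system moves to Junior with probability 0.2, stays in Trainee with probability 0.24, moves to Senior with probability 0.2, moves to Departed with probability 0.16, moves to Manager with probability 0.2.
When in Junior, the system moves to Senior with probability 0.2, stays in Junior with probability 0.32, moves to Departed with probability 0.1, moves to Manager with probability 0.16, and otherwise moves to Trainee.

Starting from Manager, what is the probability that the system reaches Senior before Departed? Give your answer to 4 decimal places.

0.4684

Let h(s) be the probability of absorption at Senior starting from transient state s. Then h(Senior) = 1 and h(Departed) = 0. By first-step analysis:
h(Manager) = 0.26·h(Manager) + 0.1·1 + 0.2·0 + 0.2·h(Trainee) + 0.24·h(Junior)
h(Trainee) = 0.2·h(Manager) + 0.2·1 + 0.16·0 + 0.24·h(Trainee) + 0.2·h(Junior)
h(Junior) = 0.16·h(Manager) + 0.2·1 + 0.1·0 + 0.22·h(Trainee) + 0.32·h(Junior)
Solving: h(Manager) = 0.4684, h(Trainee) = 0.5387, h(Junior) = 0.5786.
Starting from Manager, the probability is 0.4684.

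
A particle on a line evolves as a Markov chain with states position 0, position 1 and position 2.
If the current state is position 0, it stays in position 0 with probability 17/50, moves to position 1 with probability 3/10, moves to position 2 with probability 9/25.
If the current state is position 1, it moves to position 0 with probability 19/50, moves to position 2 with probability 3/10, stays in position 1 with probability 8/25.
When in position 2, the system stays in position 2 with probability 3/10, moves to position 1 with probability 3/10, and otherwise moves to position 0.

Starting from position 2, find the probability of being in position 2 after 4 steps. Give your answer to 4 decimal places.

0.3223

Propagate the distribution vector 4 steps from position 2.
After 0 steps: (0.0000, 0.0000, 1.0000)
After 1 step: (0.4000, 0.3000, 0.3000)
After 2 steps: (0.3700, 0.3060, 0.3240)
After 3 steps: (0.3717, 0.3061, 0.3222)
After 4 steps: (0.3716, 0.3061, 0.3223)
P(in position 2 after 4 steps) = 0.3223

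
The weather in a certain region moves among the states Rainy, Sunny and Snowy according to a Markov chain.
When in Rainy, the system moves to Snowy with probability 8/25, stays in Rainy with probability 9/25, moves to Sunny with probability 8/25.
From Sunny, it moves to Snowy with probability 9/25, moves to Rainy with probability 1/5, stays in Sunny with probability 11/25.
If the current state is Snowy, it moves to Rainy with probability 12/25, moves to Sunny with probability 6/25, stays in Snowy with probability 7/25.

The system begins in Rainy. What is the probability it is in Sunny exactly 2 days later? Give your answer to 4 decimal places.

Sum over the intermediate state after 1 day:
P = P(Rainy→Rainy)·P(Rainy→Sunny) + P(Rainy→Sunny)·P(Sunny→Sunny) + P(Rainy→Snowy)·P(Snowy→Sunny)
  = 0.36×0.32 + 0.32×0.44 + 0.32×0.24
  = 0.1152 + 0.1408 + 0.0768 = 0.3328

0.3328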